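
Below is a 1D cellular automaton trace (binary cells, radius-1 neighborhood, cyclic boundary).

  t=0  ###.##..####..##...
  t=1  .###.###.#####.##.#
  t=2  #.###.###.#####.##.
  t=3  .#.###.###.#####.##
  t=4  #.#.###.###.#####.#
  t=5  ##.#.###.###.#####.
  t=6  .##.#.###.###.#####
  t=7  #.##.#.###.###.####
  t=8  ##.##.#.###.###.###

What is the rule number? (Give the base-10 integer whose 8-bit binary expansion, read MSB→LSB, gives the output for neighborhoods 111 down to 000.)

  nb ###: next=#  (t=0,i=1, bit7=1)
  nb ##.: next=#  (t=0,i=2, bit6=1)
  nb #.#: next=#  (t=0,i=3, bit5=1)
  nb #..: next=#  (t=0,i=6, bit4=1)
  nb .##: next=.  (t=0,i=0, bit3=0)
  nb .#.: next=.  (t=1,i=18, bit2=0)
  nb ..#: next=#  (t=0,i=7, bit1=1)
  nb ...: next=.  (t=0,i=17, bit0=0)
  bits 11110010 = 242

242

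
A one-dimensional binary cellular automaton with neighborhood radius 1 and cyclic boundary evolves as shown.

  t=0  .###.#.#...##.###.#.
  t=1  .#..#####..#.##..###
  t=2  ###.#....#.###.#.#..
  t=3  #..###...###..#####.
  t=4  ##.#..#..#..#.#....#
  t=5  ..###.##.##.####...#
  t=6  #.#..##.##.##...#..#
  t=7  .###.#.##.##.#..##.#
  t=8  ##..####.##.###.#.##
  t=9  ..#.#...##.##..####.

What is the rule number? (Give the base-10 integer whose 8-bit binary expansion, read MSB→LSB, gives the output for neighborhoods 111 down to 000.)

60

  ### -> .   bit 7 = 0  t=0,i=2
  ##. -> .   bit 6 = 0  t=0,i=3
  #.# -> #   bit 5 = 1  t=0,i=4
  #.. -> #   bit 4 = 1  t=0,i=8
  .## -> #   bit 3 = 1  t=0,i=1
  .#. -> #   bit 2 = 1  t=0,i=5
  ..# -> .   bit 1 = 0  t=0,i=0
  ... -> .   bit 0 = 0  t=0,i=9
  bits 00111100 = 60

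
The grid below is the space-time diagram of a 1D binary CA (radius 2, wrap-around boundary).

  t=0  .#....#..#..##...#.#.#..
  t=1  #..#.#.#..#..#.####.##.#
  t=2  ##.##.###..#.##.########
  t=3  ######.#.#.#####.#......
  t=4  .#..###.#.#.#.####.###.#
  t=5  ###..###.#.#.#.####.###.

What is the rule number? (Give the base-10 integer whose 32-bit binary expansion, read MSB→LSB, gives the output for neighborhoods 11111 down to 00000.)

  [31] ##### => .  t=2,i=18
  [30] ####. => #  t=1,i=17
  [29] ###.# => #  t=1,i=18
  [28] ###.. => .  t=2,i=8
  [27] ##.## => #  t=1,i=19
  [26] ##.#. => #  t=3,i=6
  [25] ##..# => #  t=1,i=1
  [24] ##... => .  t=0,i=14
  [23] #.### => .  t=1,i=15
  [22] #.##. => #  t=1,i=20
  [21] #.#.# => .  t=0,i=19
  [20] #.#.. => #  t=0,i=21
  [19] #..## => .  t=0,i=11
  [18] #..#. => .  t=0,i=8
  [17] #...# => #  t=0,i=15
  [16] #.... => #  t=0,i=3
  [15] .#### => #  t=1,i=16
  [14] .###. => #  t=2,i=7
  [13] .##.# => #  t=1,i=21
  [12] .##.. => #  t=0,i=13
  [11] .#.## => #  t=1,i=14
  [10] .#.#. => #  t=0,i=18
  [9] .#..# => #  t=0,i=7
  [8] .#... => .  t=0,i=2
  [7] ..### => .  t=3,i=0
  [6] ..##. => .  t=0,i=12
  [5] ..#.# => #  t=0,i=17
  [4] ..#.. => .  t=0,i=1
  [3] ...## => #  t=3,i=23
  [2] ...#. => #  t=0,i=0
  [1] ....# => .  t=0,i=4
  [0] ..... => #  t=3,i=20
  bits 01101110010100111111111000101101 = 1850998317

1850998317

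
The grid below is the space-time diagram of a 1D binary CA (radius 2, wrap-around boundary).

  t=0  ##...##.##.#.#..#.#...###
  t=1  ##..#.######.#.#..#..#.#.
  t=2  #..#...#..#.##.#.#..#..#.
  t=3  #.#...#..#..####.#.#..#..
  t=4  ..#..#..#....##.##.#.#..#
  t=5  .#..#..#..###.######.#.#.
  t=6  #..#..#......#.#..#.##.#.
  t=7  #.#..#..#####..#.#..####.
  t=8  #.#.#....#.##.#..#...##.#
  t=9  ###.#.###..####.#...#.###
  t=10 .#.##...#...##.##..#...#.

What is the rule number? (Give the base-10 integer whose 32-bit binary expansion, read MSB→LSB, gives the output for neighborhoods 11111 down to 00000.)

1551212559

  #####|.  b31=0 t=0,i=24
  ####.|#  b30=1 t=0,i=0
  ###.#|.  b29=0 t=1,i=11
  ###..|#  b28=1 t=0,i=1
  ##.##|#  b27=1 t=0,i=7
  ##.#.|#  b26=1 t=0,i=10
  ##..#|.  b25=0 t=1,i=2
  ##...|.  b24=0 t=0,i=2
  #.###|.  b23=0 t=1,i=6
  #.##.|#  b22=1 t=0,i=8
  #.#.#|#  b21=1 t=0,i=11
  #.#..|#  b20=1 t=0,i=13
  #..##|.  b19=0 t=3,i=11
  #..#.|#  b18=1 t=0,i=15
  #...#|.  b17=0 t=0,i=3
  #....|#  b16=1 t=4,i=10
  .####|#  b15=1 t=0,i=23
  .###.|.  b14=0 t=5,i=11
  .##.#|#  b13=1 t=0,i=6
  .##..|.  b12=0 t=1,i=1
  .#.##|.  b11=0 t=1,i=5
  .#.#.|.  b10=0 t=0,i=12
  .#..#|.  b9=0 t=0,i=14
  .#...|.  b8=0 t=0,i=19
  ..###|.  b7=0 t=0,i=22
  ..##.|.  b6=0 t=0,i=5
  ..#.#|.  b5=0 t=0,i=16
  ..#..|.  b4=0 t=1,i=18
  ...##|#  b3=1 t=0,i=4
  ...#.|#  b2=1 t=2,i=6
  ....#|#  b1=1 t=4,i=11
  .....|#  b0=1 t=6,i=9
  bits 01011100011101011010000000001111 = 1551212559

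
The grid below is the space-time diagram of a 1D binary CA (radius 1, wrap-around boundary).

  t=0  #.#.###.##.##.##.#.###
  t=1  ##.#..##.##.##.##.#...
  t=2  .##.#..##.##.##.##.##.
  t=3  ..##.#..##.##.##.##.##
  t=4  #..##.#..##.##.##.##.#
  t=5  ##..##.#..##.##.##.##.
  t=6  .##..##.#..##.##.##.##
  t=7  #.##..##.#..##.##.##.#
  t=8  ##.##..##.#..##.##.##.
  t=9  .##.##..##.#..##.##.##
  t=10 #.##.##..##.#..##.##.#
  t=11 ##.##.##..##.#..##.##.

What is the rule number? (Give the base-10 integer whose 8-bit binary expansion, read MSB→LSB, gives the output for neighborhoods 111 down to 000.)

  ### -> .   bit 7 = 0  t=0,i=5
  ##. -> #   bit 6 = 1  t=0,i=0
  #.# -> #   bit 5 = 1  t=0,i=1
  #.. -> #   bit 4 = 1  t=1,i=4
  .## -> .   bit 3 = 0  t=0,i=4
  .#. -> .   bit 2 = 0  t=0,i=2
  ..# -> .   bit 1 = 0  t=1,i=5
  ... -> #   bit 0 = 1  t=1,i=20
  bits 01110001 = 113

113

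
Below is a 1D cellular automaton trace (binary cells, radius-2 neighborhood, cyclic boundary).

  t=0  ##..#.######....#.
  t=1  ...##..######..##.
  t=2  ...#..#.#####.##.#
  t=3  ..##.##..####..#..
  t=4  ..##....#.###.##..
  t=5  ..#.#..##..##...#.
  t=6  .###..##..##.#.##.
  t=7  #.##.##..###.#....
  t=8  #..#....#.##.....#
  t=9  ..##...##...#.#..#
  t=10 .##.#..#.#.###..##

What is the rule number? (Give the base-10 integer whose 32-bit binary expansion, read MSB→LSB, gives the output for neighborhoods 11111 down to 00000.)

4046251125

  #####|#  b31=1 t=0,i=8
  ####.|#  b30=1 t=0,i=10
  ###.#|#  b29=1 t=2,i=12
  ###..|#  b28=1 t=0,i=11
  ##.##|.  b27=0 t=2,i=13
  ##.#.|.  b26=0 t=2,i=16
  ##..#|.  b25=0 t=0,i=2
  ##...|#  b24=1 t=0,i=12
  #.###|.  b23=0 t=0,i=6
  #.##.|.  b22=0 t=0,i=0
  #.#.#|#  b21=1 t=6,i=13
  #.#..|.  b20=0 t=2,i=17
  #..##|#  b19=1 t=1,i=6
  #..#.|#  b18=1 t=0,i=3
  #...#|.  b17=0 t=2,i=1
  #....|.  b16=0 t=0,i=13
  .####|#  b15=1 t=0,i=7
  .###.|#  b14=1 t=4,i=11
  .##.#|#  b13=1 t=2,i=15
  .##..|.  b12=0 t=0,i=1
  .#.##|.  b11=0 t=0,i=5
  .#.#.|#  b10=1 t=5,i=3
  .#..#|.  b9=0 t=2,i=4
  .#...|.  b8=0 t=2,i=0
  ..###|.  b7=0 t=1,i=7
  ..##.|#  b6=1 t=1,i=3
  ..#.#|#  b5=1 t=0,i=4
  ..#..|#  b4=1 t=2,i=3
  ...##|.  b3=0 t=1,i=2
  ...#.|#  b2=1 t=0,i=15
  ....#|.  b1=0 t=0,i=14
  .....|#  b0=1 t=8,i=14
  bits 11110001001011001110010001110101 = 4046251125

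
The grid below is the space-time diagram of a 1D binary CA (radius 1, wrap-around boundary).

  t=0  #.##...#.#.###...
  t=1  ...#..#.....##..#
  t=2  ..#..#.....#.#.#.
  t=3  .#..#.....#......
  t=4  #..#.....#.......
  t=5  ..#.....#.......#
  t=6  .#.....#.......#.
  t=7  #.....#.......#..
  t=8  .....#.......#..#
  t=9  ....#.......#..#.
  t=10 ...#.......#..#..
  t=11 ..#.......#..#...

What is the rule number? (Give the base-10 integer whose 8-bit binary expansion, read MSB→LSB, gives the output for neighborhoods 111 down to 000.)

  ### -> #   bit 7 = 1  t=0,i=12
  ##. -> #   bit 6 = 1  t=0,i=3
  #.# -> .   bit 5 = 0  t=0,i=1
  #.. -> .   bit 4 = 0  t=0,i=4
  .## -> .   bit 3 = 0  t=0,i=2
  .#. -> .   bit 2 = 0  t=0,i=0
  ..# -> #   bit 1 = 1  t=0,i=6
  ... -> .   bit 0 = 0  t=0,i=5
  bits 11000010 = 194

194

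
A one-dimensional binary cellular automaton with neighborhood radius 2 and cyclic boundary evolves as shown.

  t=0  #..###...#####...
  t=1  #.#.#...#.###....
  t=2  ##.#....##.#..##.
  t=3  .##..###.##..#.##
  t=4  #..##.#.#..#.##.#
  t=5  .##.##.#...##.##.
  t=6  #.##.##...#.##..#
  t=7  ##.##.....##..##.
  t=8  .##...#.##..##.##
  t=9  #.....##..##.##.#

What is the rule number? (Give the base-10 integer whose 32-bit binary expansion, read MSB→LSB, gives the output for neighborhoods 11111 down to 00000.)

3456756794

  [31] ##### => #  t=0,i=11
  [30] ####. => #  t=0,i=12
  [29] ###.# => .  t=3,i=7
  [28] ###.. => .  t=0,i=5
  [27] ##.## => #  t=2,i=16
  [26] ##.#. => #  t=2,i=2
  [25] ##..# => #  t=3,i=3
  [24] ##... => .  t=0,i=6
  [23] #.### => .  t=1,i=10
  [22] #.##. => .  t=2,i=0
  [21] #.#.# => .  t=1,i=2
  [20] #.#.. => .  t=1,i=4
  [19] #..## => #  t=0,i=2
  [18] #..#. => .  t=3,i=12
  [17] #...# => .  t=0,i=7
  [16] #.... => #  t=1,i=14
  [15] .#### => #  t=0,i=10
  [14] .###. => #  t=0,i=4
  [13] .##.# => #  t=2,i=1
  [12] .##.. => .  t=3,i=2
  [11] .#.## => #  t=1,i=9
  [10] .#.#. => #  t=1,i=1
  [9] .#..# => .  t=0,i=1
  [8] .#... => .  t=1,i=5
  [7] ..### => .  t=0,i=3
  [6] ..##. => .  t=2,i=8
  [5] ..#.# => #  t=1,i=0
  [4] ..#.. => #  t=0,i=0
  [3] ...## => #  t=0,i=8
  [2] ...#. => .  t=0,i=16
  [1] ....# => #  t=1,i=15
  [0] ..... => .  t=7,i=7
  bits 11001110000010011110110000111010 = 3456756794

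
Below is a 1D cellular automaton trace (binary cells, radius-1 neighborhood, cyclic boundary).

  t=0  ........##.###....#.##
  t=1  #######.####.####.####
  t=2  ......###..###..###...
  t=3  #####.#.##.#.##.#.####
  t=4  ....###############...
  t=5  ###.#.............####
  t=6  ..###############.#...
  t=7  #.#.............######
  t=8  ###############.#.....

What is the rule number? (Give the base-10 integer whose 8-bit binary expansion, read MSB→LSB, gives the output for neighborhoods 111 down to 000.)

  ###|.  b7=0 t=0,i=12
  ##.|#  b6=1 t=0,i=9
  #.#|#  b5=1 t=0,i=10
  #..|#  b4=1 t=0,i=0
  .##|#  b3=1 t=0,i=8
  .#.|#  b2=1 t=0,i=18
  ..#|.  b1=0 t=0,i=7
  ...|#  b0=1 t=0,i=1
  bits 01111101 = 125

125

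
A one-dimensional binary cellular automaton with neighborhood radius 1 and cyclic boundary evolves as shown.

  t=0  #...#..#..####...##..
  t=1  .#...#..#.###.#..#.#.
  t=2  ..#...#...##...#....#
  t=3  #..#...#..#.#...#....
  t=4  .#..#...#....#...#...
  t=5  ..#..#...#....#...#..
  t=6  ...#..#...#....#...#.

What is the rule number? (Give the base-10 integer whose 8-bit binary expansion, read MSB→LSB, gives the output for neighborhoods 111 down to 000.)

152

  nb ###: next=#  (t=0,i=11, bit7=1)
  nb ##.: next=.  (t=0,i=13, bit6=0)
  nb #.#: next=.  (t=1,i=9, bit5=0)
  nb #..: next=#  (t=0,i=1, bit4=1)
  nb .##: next=#  (t=0,i=10, bit3=1)
  nb .#.: next=.  (t=0,i=0, bit2=0)
  nb ..#: next=.  (t=0,i=3, bit1=0)
  nb ...: next=.  (t=0,i=2, bit0=0)
  bits 10011000 = 152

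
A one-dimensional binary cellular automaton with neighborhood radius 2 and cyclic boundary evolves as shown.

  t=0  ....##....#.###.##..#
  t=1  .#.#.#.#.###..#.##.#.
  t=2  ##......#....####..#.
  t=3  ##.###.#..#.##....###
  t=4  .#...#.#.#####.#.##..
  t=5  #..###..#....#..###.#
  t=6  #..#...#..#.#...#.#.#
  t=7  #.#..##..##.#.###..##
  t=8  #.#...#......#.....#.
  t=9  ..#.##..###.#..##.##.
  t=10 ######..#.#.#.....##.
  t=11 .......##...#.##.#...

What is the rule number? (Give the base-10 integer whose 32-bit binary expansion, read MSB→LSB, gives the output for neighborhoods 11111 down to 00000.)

  [31] ##### => .  t=3,i=20
  [30] ####. => .  t=2,i=15
  [29] ###.# => #  t=0,i=14
  [28] ###.. => .  t=1,i=11
  [27] ##.## => .  t=0,i=15
  [26] ##.#. => .  t=1,i=18
  [25] ##..# => .  t=0,i=18
  [24] ##... => .  t=0,i=6
  [23] #.### => .  t=0,i=12
  [22] #.##. => #  t=0,i=16
  [21] #.#.# => .  t=1,i=3
  [20] #.#.. => #  t=1,i=19
  [19] #..## => .  t=5,i=2
  [18] #..#. => #  t=0,i=19
  [17] #...# => #  t=4,i=3
  [16] #.... => #  t=0,i=1
  [15] .#### => .  t=2,i=14
  [14] .###. => .  t=0,i=13
  [13] .##.# => .  t=1,i=17
  [12] .##.. => #  t=0,i=5
  [11] .#.## => #  t=0,i=11
  [10] .#.#. => .  t=1,i=2
  [9] .#..# => .  t=1,i=20
  [8] .#... => .  t=0,i=0
  [7] ..### => #  t=2,i=13
  [6] ..##. => .  t=0,i=4
  [5] ..#.# => #  t=0,i=10
  [4] ..#.. => .  t=0,i=20
  [3] ...## => #  t=0,i=3
  [2] ...#. => #  t=0,i=9
  [1] ....# => .  t=0,i=2
  [0] ..... => #  t=2,i=4
  bits 00100000010101110001100010101101 = 542578861

542578861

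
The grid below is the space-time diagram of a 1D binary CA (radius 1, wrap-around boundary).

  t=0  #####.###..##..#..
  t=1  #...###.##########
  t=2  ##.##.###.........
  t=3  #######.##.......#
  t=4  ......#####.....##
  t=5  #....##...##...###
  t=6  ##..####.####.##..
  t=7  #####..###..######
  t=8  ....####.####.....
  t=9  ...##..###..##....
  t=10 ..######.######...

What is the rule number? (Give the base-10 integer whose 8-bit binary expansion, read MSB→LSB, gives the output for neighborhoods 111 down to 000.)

  [7] ### => .  t=0,i=1
  [6] ##. => #  t=0,i=4
  [5] #.# => #  t=0,i=5
  [4] #.. => #  t=0,i=9
  [3] .## => #  t=0,i=0
  [2] .#. => #  t=0,i=15
  [1] ..# => #  t=0,i=10
  [0] ... => .  t=1,i=2
  bits 01111110 = 126

126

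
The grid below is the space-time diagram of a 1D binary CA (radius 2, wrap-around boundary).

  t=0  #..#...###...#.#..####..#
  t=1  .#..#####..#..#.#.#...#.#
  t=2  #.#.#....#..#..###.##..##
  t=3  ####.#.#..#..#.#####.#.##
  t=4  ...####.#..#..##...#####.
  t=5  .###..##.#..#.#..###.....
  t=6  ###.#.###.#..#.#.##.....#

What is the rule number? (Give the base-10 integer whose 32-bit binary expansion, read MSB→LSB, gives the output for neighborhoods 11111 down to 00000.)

  #####|.  b31=0 t=1,i=6
  ####.|.  b30=0 t=0,i=20
  ###.#|#  b29=1 t=2,i=0
  ###..|.  b28=0 t=0,i=9
  ##.##|#  b27=1 t=2,i=18
  ##.#.|#  b26=1 t=2,i=1
  ##..#|#  b25=1 t=0,i=1
  ##...|.  b24=0 t=0,i=10
  #.###|#  b23=1 t=3,i=15
  #.##.|#  b22=1 t=2,i=19
  #.#.#|#  b21=1 t=1,i=16
  #.#..|.  b20=0 t=0,i=15
  #..##|.  b19=0 t=0,i=17
  #..#.|.  b18=0 t=0,i=2
  #...#|#  b17=1 t=0,i=5
  #....|.  b16=0 t=2,i=6
  .####|.  b15=0 t=0,i=19
  .###.|#  b14=1 t=0,i=8
  .##.#|#  b13=1 t=5,i=7
  .##..|.  b12=0 t=0,i=0
  .#.##|#  b11=1 t=3,i=14
  .#.#.|#  b10=1 t=0,i=14
  .#..#|#  b9=1 t=0,i=16
  .#...|#  b8=1 t=0,i=4
  ..###|#  b7=1 t=0,i=7
  ..##.|#  b6=1 t=0,i=24
  ..#.#|.  b5=0 t=0,i=13
  ..#..|.  b4=0 t=0,i=3
  ...##|#  b3=1 t=0,i=6
  ...#.|.  b2=0 t=0,i=12
  ....#|#  b1=1 t=2,i=7
  .....|.  b0=0 t=5,i=22
  bits 00101110111000100110111111001010 = 786591690

786591690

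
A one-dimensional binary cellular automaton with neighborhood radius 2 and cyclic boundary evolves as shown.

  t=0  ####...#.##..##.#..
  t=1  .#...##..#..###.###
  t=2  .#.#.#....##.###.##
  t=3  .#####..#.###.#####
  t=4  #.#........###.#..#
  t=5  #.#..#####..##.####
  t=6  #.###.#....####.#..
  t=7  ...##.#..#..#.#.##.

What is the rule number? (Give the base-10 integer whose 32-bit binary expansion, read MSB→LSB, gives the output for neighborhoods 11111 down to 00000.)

679142983

  [31] ##### => .  t=3,i=3
  [30] ####. => .  t=0,i=2
  [29] ###.# => #  t=1,i=14
  [28] ###.. => .  t=0,i=3
  [27] ##.## => #  t=1,i=15
  [26] ##.#. => .  t=0,i=15
  [25] ##..# => .  t=0,i=11
  [24] ##... => .  t=0,i=4
  [23] #.### => .  t=1,i=16
  [22] #.##. => #  t=0,i=9
  [21] #.#.# => #  t=2,i=1
  [20] #.#.. => #  t=0,i=16
  [19] #..## => #  t=0,i=12
  [18] #..#. => .  t=1,i=8
  [17] #...# => #  t=0,i=5
  [16] #.... => .  t=2,i=7
  [15] .#### => #  t=0,i=1
  [14] .###. => #  t=1,i=13
  [13] .##.# => #  t=0,i=14
  [12] .##.. => .  t=0,i=10
  [11] .#.## => .  t=0,i=8
  [10] .#.#. => #  t=2,i=2
  [9] .#..# => #  t=0,i=17
  [8] .#... => .  t=1,i=2
  [7] ..### => .  t=0,i=0
  [6] ..##. => #  t=0,i=13
  [5] ..#.# => .  t=0,i=7
  [4] ..#.. => .  t=1,i=9
  [3] ...## => .  t=1,i=4
  [2] ...#. => #  t=0,i=6
  [1] ....# => #  t=2,i=8
  [0] ..... => #  t=4,i=5
  bits 00101000011110101110011001000111 = 679142983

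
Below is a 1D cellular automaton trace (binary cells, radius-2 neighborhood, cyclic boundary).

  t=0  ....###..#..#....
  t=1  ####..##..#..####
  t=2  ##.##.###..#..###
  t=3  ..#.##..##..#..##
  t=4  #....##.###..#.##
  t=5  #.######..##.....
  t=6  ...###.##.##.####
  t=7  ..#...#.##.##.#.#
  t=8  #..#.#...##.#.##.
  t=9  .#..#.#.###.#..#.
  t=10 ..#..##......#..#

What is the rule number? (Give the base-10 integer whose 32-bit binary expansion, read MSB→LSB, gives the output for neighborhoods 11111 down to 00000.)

  ##### -> #   bit 31 = 1  t=1,i=0
  ####. -> .   bit 30 = 0  t=1,i=2
  ###.# -> .   bit 29 = 0  t=2,i=1
  ###.. -> #   bit 28 = 1  t=0,i=6
  ##.## -> #   bit 27 = 1  t=2,i=2
  ##.#. -> .   bit 26 = 0  t=7,i=13
  ##..# -> #   bit 25 = 1  t=0,i=7
  ##... -> .   bit 24 = 0  t=4,i=1
  #.### -> .   bit 23 = 0  t=2,i=6
  #.##. -> .   bit 22 = 0  t=2,i=3
  #.#.# -> #   bit 21 = 1  t=7,i=14
  #.#.. -> .   bit 20 = 0  t=7,i=16
  #..## -> .   bit 19 = 0  t=1,i=5
  #..#. -> .   bit 18 = 0  t=0,i=8
  #...# -> .   bit 17 = 0  t=6,i=1
  #.... -> #   bit 16 = 1  t=0,i=14
  .#### -> #   bit 15 = 1  t=1,i=14
  .###. -> .   bit 14 = 0  t=0,i=5
  .##.# -> #   bit 13 = 1  t=2,i=4
  .##.. -> #   bit 12 = 1  t=1,i=7
  .#.## -> .   bit 11 = 0  t=3,i=3
  .#.#. -> #   bit 10 = 1  t=7,i=15
  .#..# -> #   bit 9 = 1  t=0,i=10
  .#... -> #   bit 8 = 1  t=0,i=13
  ..### -> .   bit 7 = 0  t=0,i=4
  ..##. -> #   bit 6 = 1  t=1,i=6
  ..#.# -> .   bit 5 = 0  t=3,i=2
  ..#.. -> .   bit 4 = 0  t=0,i=9
  ...## -> #   bit 3 = 1  t=0,i=3
  ...#. -> #   bit 2 = 1  t=5,i=16
  ....# -> #   bit 1 = 1  t=0,i=2
  ..... -> #   bit 0 = 1  t=0,i=0
  bits 10011010001000011011011101001111 = 2585900879

2585900879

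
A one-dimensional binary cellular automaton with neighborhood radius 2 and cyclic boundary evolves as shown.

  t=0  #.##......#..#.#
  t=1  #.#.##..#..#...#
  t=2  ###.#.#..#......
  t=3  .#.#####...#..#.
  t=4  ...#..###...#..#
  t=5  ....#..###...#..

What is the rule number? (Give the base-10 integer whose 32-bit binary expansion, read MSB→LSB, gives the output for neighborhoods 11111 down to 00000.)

1475438082

  #####|.  b31=0 t=3,i=5
  ####.|#  b30=1 t=3,i=6
  ###.#|.  b29=0 t=2,i=2
  ###..|#  b28=1 t=3,i=7
  ##.##|.  b27=0 t=0,i=1
  ##.#.|#  b26=1 t=1,i=1
  ##..#|#  b25=1 t=1,i=6
  ##...|#  b24=1 t=0,i=4
  #.###|#  b23=1 t=3,i=3
  #.##.|#  b22=1 t=0,i=2
  #.#.#|#  b21=1 t=1,i=2
  #.#..|#  b20=1 t=2,i=6
  #..##|.  b19=0 t=4,i=5
  #..#.|.  b18=0 t=0,i=12
  #...#|.  b17=0 t=1,i=13
  #....|#  b16=1 t=0,i=5
  .####|.  b15=0 t=3,i=4
  .###.|#  b14=1 t=2,i=1
  .##.#|#  b13=1 t=0,i=0
  .##..|.  b12=0 t=0,i=3
  .#.##|.  b11=0 t=0,i=14
  .#.#.|#  b10=1 t=2,i=5
  .#..#|#  b9=1 t=0,i=11
  .#...|.  b8=0 t=1,i=12
  ..###|.  b7=0 t=2,i=0
  ..##.|.  b6=0 t=1,i=15
  ..#.#|.  b5=0 t=0,i=13
  ..#..|.  b4=0 t=0,i=10
  ...##|.  b3=0 t=1,i=14
  ...#.|.  b2=0 t=0,i=9
  ....#|#  b1=1 t=0,i=8
  .....|.  b0=0 t=0,i=6
  bits 01010111111100010110011000000010 = 1475438082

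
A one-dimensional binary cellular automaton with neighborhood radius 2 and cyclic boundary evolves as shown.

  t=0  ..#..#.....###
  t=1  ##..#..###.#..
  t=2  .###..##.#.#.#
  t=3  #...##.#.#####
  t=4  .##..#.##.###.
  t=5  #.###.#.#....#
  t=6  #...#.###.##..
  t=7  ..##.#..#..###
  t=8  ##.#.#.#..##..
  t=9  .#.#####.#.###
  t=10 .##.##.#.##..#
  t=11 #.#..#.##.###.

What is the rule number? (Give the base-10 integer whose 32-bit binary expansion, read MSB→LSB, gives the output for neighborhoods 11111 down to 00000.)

2738863239

  ##### -> #   bit 31 = 1  t=3,i=11
  ####. -> .   bit 30 = 0  t=3,i=13
  ###.# -> #   bit 29 = 1  t=1,i=9
  ###.. -> .   bit 28 = 0  t=0,i=13
  ##.## -> .   bit 27 = 0  t=4,i=9
  ##.#. -> .   bit 26 = 0  t=1,i=10
  ##..# -> #   bit 25 = 1  t=0,i=0
  ##... -> #   bit 24 = 1  t=3,i=1
  #.### -> .   bit 23 = 0  t=2,i=1
  #.##. -> .   bit 22 = 0  t=4,i=7
  #.#.# -> #   bit 21 = 1  t=2,i=9
  #.#.. -> #   bit 20 = 1  t=1,i=11
  #..## -> #   bit 19 = 1  t=1,i=6
  #..#. -> #   bit 18 = 1  t=0,i=1
  #...# -> #   bit 17 = 1  t=3,i=2
  #.... -> #   bit 16 = 1  t=0,i=7
  .#### -> #   bit 15 = 1  t=3,i=10
  .###. -> .   bit 14 = 0  t=0,i=12
  .##.# -> #   bit 13 = 1  t=2,i=7
  .##.. -> #   bit 12 = 1  t=1,i=1
  .#.## -> #   bit 11 = 1  t=2,i=0
  .#.#. -> #   bit 10 = 1  t=2,i=10
  .#..# -> .   bit 9 = 0  t=0,i=3
  .#... -> .   bit 8 = 0  t=0,i=6
  ..### -> #   bit 7 = 1  t=0,i=11
  ..##. -> .   bit 6 = 0  t=1,i=0
  ..#.# -> .   bit 5 = 0  t=4,i=5
  ..#.. -> .   bit 4 = 0  t=0,i=2
  ...## -> .   bit 3 = 0  t=0,i=10
  ...#. -> #   bit 2 = 1  t=6,i=3
  ....# -> #   bit 1 = 1  t=0,i=9
  ..... -> #   bit 0 = 1  t=0,i=8
  bits 10100011001111111011110010000111 = 2738863239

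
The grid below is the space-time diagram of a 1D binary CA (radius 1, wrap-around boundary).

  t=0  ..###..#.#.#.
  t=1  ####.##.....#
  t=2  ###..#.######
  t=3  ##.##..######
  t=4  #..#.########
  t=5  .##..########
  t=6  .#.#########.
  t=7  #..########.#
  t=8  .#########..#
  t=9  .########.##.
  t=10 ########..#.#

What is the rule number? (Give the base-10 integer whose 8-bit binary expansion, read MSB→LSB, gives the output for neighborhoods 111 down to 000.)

  ###|#  b7=1 t=0,i=3
  ##.|.  b6=0 t=0,i=4
  #.#|.  b5=0 t=0,i=8
  #..|#  b4=1 t=0,i=5
  .##|#  b3=1 t=0,i=2
  .#.|.  b2=0 t=0,i=7
  ..#|#  b1=1 t=0,i=1
  ...|#  b0=1 t=0,i=0
  bits 10011011 = 155

155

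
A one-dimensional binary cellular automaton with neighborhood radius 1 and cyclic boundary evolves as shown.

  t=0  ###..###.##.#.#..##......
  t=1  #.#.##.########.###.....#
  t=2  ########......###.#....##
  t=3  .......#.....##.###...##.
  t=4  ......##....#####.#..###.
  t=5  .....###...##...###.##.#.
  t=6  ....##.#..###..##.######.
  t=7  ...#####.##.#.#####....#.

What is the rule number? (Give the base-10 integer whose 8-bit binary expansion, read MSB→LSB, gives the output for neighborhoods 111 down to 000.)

  nb ###: next=.  (t=0,i=1, bit7=0)
  nb ##.: next=#  (t=0,i=2, bit6=1)
  nb #.#: next=#  (t=0,i=8, bit5=1)
  nb #..: next=.  (t=0,i=3, bit4=0)
  nb .##: next=#  (t=0,i=0, bit3=1)
  nb .#.: next=#  (t=0,i=12, bit2=1)
  nb ..#: next=#  (t=0,i=4, bit1=1)
  nb ...: next=.  (t=0,i=20, bit0=0)
  bits 01101110 = 110

110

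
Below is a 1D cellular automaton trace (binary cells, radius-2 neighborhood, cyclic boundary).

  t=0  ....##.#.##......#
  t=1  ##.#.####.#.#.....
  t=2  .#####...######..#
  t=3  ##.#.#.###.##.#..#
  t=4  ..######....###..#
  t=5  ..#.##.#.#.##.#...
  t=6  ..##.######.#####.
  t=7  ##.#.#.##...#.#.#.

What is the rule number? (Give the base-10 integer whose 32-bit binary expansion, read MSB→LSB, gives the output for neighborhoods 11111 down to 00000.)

2494774696

  ##### -> #   bit 31 = 1  t=2,i=3
  ####. -> .   bit 30 = 0  t=1,i=7
  ###.# -> .   bit 29 = 0  t=1,i=8
  ###.. -> #   bit 28 = 1  t=2,i=5
  ##.## -> .   bit 27 = 0  t=3,i=10
  ##.#. -> #   bit 26 = 1  t=0,i=6
  ##..# -> .   bit 25 = 0  t=2,i=15
  ##... -> .   bit 24 = 0  t=0,i=11
  #.### -> #   bit 23 = 1  t=1,i=5
  #.##. -> .   bit 22 = 0  t=0,i=9
  #.#.# -> #   bit 21 = 1  t=0,i=7
  #.#.. -> #   bit 20 = 1  t=1,i=12
  #..## -> .   bit 19 = 0  t=3,i=16
  #..#. -> .   bit 18 = 0  t=2,i=16
  #...# -> #   bit 17 = 1  t=2,i=7
  #.... -> #   bit 16 = 1  t=0,i=1
  .#### -> .   bit 15 = 0  t=1,i=6
  .###. -> .   bit 14 = 0  t=3,i=0
  .##.# -> #   bit 13 = 1  t=0,i=5
  .##.. -> #   bit 12 = 1  t=0,i=10
  .#.## -> #   bit 11 = 1  t=0,i=8
  .#.#. -> #   bit 10 = 1  t=1,i=11
  .#..# -> .   bit 9 = 0  t=3,i=15
  .#... -> #   bit 8 = 1  t=0,i=0
  ..### -> #   bit 7 = 1  t=2,i=9
  ..##. -> .   bit 6 = 0  t=0,i=4
  ..#.# -> #   bit 5 = 1  t=2,i=17
  ..#.. -> .   bit 4 = 0  t=0,i=17
  ...## -> #   bit 3 = 1  t=0,i=3
  ...#. -> .   bit 2 = 0  t=0,i=16
  ....# -> .   bit 1 = 0  t=0,i=2
  ..... -> .   bit 0 = 0  t=0,i=13
  bits 10010100101100110011110110101000 = 2494774696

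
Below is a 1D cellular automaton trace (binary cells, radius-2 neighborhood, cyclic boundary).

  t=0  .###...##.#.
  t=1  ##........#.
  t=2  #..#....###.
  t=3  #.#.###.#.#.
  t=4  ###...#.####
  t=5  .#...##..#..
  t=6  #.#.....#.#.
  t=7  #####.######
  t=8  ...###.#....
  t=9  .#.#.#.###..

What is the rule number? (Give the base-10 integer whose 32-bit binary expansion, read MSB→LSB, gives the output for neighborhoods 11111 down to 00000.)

1753056678

  #####|.  b31=0 t=4,i=0
  ####.|#  b30=1 t=4,i=1
  ###.#|#  b29=1 t=2,i=10
  ###..|.  b28=0 t=0,i=3
  ##.##|#  b27=1 t=7,i=5
  ##.#.|.  b26=0 t=0,i=9
  ##..#|.  b25=0 t=5,i=7
  ##...|.  b24=0 t=0,i=4
  #.###|.  b23=0 t=3,i=4
  #.##.|#  b22=1 t=1,i=0
  #.#.#|#  b21=1 t=3,i=0
  #.#..|#  b20=1 t=0,i=10
  #..##|#  b19=1 t=0,i=0
  #..#.|#  b18=1 t=2,i=2
  #...#|.  b17=0 t=0,i=5
  #....|#  b16=1 t=1,i=3
  .####|#  b15=1 t=4,i=9
  .###.|.  b14=0 t=0,i=2
  .##.#|.  b13=0 t=0,i=8
  .##..|.  b12=0 t=1,i=1
  .#.##|.  b11=0 t=1,i=11
  .#.#.|#  b10=1 t=3,i=1
  .#..#|.  b9=0 t=0,i=11
  .#...|#  b8=1 t=2,i=4
  ..###|#  b7=1 t=0,i=1
  ..##.|.  b6=0 t=0,i=7
  ..#.#|#  b5=1 t=1,i=10
  ..#..|.  b4=0 t=2,i=3
  ...##|.  b3=0 t=0,i=6
  ...#.|#  b2=1 t=1,i=9
  ....#|#  b1=1 t=1,i=8
  .....|.  b0=0 t=1,i=4
  bits 01101000011111011000010110100110 = 1753056678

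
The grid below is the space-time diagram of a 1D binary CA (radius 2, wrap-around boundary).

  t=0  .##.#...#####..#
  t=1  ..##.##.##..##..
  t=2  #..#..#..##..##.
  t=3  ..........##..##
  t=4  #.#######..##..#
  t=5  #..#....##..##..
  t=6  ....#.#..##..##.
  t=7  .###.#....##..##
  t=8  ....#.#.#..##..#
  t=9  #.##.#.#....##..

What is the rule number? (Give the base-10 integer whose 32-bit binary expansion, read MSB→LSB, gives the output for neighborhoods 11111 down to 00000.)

386053511

  #####|.  b31=0 t=0,i=10
  ####.|.  b30=0 t=0,i=11
  ###.#|.  b29=0 t=7,i=3
  ###..|#  b28=1 t=0,i=12
  ##.##|.  b27=0 t=1,i=4
  ##.#.|#  b26=1 t=0,i=3
  ##..#|#  b25=1 t=0,i=13
  ##...|#  b24=1 t=1,i=14
  #.###|.  b23=0 t=4,i=2
  #.##.|.  b22=0 t=0,i=1
  #.#.#|.  b21=0 t=8,i=6
  #.#..|.  b20=0 t=0,i=4
  #..##|.  b19=0 t=1,i=11
  #..#.|.  b18=0 t=0,i=14
  #...#|#  b17=1 t=0,i=6
  #....|.  b16=0 t=1,i=15
  .####|#  b15=1 t=0,i=9
  .###.|.  b14=0 t=7,i=2
  .##.#|#  b13=1 t=0,i=2
  .##..|#  b12=1 t=1,i=9
  .#.##|.  b11=0 t=0,i=0
  .#.#.|#  b10=1 t=6,i=5
  .#..#|.  b9=0 t=2,i=1
  .#...|#  b8=1 t=0,i=5
  ..###|#  b7=1 t=0,i=8
  ..##.|.  b6=0 t=1,i=2
  ..#.#|.  b5=0 t=0,i=15
  ..#..|.  b4=0 t=2,i=3
  ...##|.  b3=0 t=0,i=7
  ...#.|#  b2=1 t=6,i=3
  ....#|#  b1=1 t=1,i=0
  .....|#  b0=1 t=3,i=2
  bits 00010111000000101011010110000111 = 386053511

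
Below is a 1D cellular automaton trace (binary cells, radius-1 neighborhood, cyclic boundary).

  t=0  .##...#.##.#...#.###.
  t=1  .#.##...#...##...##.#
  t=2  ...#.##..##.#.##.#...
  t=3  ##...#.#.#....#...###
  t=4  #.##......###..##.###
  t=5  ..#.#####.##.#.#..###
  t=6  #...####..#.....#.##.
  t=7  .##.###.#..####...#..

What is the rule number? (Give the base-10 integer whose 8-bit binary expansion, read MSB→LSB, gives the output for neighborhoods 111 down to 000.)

  [7] ### => #  t=0,i=18
  [6] ##. => .  t=0,i=2
  [5] #.# => .  t=0,i=7
  [4] #.. => #  t=0,i=3
  [3] .## => #  t=0,i=1
  [2] .#. => .  t=0,i=6
  [1] ..# => .  t=0,i=0
  [0] ... => #  t=0,i=4
  bits 10011001 = 153

153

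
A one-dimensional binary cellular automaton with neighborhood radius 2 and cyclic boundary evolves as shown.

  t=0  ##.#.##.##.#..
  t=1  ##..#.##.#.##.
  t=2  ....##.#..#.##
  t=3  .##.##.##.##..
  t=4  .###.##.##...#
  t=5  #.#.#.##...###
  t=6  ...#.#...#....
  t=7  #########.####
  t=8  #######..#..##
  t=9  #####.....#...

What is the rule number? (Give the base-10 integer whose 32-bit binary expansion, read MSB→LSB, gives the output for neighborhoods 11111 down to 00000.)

  [31] ##### => #  t=7,i=0
  [30] ####. => .  t=5,i=13
  [29] ###.# => .  t=4,i=3
  [28] ###.. => .  t=8,i=6
  [27] ##.## => #  t=0,i=7
  [26] ##.#. => .  t=0,i=2
  [25] ##..# => .  t=1,i=2
  [24] ##... => .  t=2,i=0
  [23] #.### => .  t=4,i=1
  [22] #.##. => .  t=0,i=5
  [21] #.#.# => .  t=0,i=3
  [20] #.#.. => #  t=0,i=11
  [19] #..## => .  t=0,i=13
  [18] #..#. => .  t=1,i=3
  [17] #...# => #  t=3,i=13
  [16] #.... => #  t=2,i=1
  [15] .#### => .  t=5,i=12
  [14] .###. => #  t=4,i=2
  [13] .##.# => #  t=0,i=1
  [12] .##.. => .  t=1,i=1
  [11] .#.## => #  t=0,i=4
  [10] .#.#. => #  t=5,i=3
  [9] .#..# => #  t=0,i=12
  [8] .#... => #  t=6,i=6
  [7] ..### => .  t=5,i=11
  [6] ..##. => #  t=0,i=0
  [5] ..#.# => #  t=1,i=4
  [4] ..#.. => .  t=6,i=9
  [3] ...## => .  t=2,i=3
  [2] ...#. => #  t=4,i=12
  [1] ....# => #  t=2,i=2
  [0] ..... => #  t=6,i=0
  bits 10001000000100110110111101100111 = 2282975079

2282975079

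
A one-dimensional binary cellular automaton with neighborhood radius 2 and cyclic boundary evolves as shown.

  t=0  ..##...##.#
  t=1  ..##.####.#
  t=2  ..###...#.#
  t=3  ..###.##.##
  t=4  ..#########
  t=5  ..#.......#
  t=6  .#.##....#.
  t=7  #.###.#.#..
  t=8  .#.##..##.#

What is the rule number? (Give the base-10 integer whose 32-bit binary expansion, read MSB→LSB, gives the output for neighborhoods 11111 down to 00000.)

  ##### -> .   bit 31 = 0  t=4,i=4
  ####. -> .   bit 30 = 0  t=1,i=7
  ###.# -> #   bit 29 = 1  t=1,i=8
  ###.. -> #   bit 28 = 1  t=2,i=4
  ##.## -> #   bit 27 = 1  t=1,i=4
  ##.#. -> .   bit 26 = 0  t=0,i=9
  ##..# -> .   bit 25 = 0  t=3,i=0
  ##... -> .   bit 24 = 0  t=0,i=4
  #.### -> .   bit 23 = 0  t=1,i=5
  #.##. -> #   bit 22 = 1  t=3,i=6
  #.#.# -> .   bit 21 = 0  t=7,i=6
  #.#.. -> #   bit 20 = 1  t=0,i=10
  #..## -> .   bit 19 = 0  t=0,i=1
  #..#. -> #   bit 18 = 1  t=5,i=1
  #...# -> #   bit 17 = 1  t=0,i=5
  #.... -> #   bit 16 = 1  t=5,i=4
  .#### -> .   bit 15 = 0  t=1,i=6
  .###. -> #   bit 14 = 1  t=2,i=3
  .##.# -> #   bit 13 = 1  t=0,i=8
  .##.. -> #   bit 12 = 1  t=0,i=3
  .#.## -> #   bit 11 = 1  t=6,i=2
  .#.#. -> #   bit 10 = 1  t=2,i=9
  .#..# -> .   bit 9 = 0  t=0,i=0
  .#... -> #   bit 8 = 1  t=5,i=3
  ..### -> #   bit 7 = 1  t=2,i=2
  ..##. -> #   bit 6 = 1  t=0,i=2
  ..#.# -> .   bit 5 = 0  t=2,i=8
  ..#.. -> .   bit 4 = 0  t=5,i=2
  ...## -> #   bit 3 = 1  t=0,i=6
  ...#. -> #   bit 2 = 1  t=2,i=7
  ....# -> .   bit 1 = 0  t=5,i=8
  ..... -> .   bit 0 = 0  t=5,i=5
  bits 00111000010101110111110111001100 = 945257932

945257932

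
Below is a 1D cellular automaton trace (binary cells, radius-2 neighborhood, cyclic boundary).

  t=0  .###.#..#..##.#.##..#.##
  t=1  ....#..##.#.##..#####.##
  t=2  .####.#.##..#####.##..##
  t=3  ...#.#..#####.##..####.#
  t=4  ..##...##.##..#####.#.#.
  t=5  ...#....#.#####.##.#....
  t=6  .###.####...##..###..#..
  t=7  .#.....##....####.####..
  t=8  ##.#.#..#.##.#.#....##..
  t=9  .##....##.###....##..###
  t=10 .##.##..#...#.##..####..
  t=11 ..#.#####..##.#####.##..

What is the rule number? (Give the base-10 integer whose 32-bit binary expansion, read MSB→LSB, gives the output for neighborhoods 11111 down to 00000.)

3595382966

  [31] ##### => #  t=1,i=18
  [30] ####. => #  t=1,i=19
  [29] ###.# => .  t=0,i=3
  [28] ###.. => #  t=6,i=8
  [27] ##.## => .  t=0,i=0
  [26] ##.#. => #  t=0,i=4
  [25] ##..# => #  t=0,i=18
  [24] ##... => .  t=1,i=0
  [23] #.### => .  t=0,i=1
  [22] #.##. => #  t=0,i=16
  [21] #.#.# => .  t=0,i=14
  [20] #.#.. => .  t=0,i=5
  [19] #..## => #  t=0,i=10
  [18] #..#. => #  t=0,i=7
  [17] #...# => .  t=3,i=1
  [16] #.... => #  t=1,i=1
  [15] .#### => .  t=1,i=17
  [14] .###. => .  t=0,i=2
  [13] .##.# => #  t=0,i=12
  [12] .##.. => #  t=0,i=17
  [11] .#.## => .  t=0,i=15
  [10] .#.#. => .  t=3,i=4
  [9] .#..# => .  t=0,i=6
  [8] .#... => .  t=3,i=0
  [7] ..### => #  t=1,i=16
  [6] ..##. => .  t=0,i=11
  [5] ..#.# => #  t=0,i=20
  [4] ..#.. => #  t=0,i=8
  [3] ...## => .  t=4,i=1
  [2] ...#. => #  t=1,i=3
  [1] ....# => #  t=1,i=2
  [0] ..... => .  t=5,i=0
  bits 11010110010011010011000010110110 = 3595382966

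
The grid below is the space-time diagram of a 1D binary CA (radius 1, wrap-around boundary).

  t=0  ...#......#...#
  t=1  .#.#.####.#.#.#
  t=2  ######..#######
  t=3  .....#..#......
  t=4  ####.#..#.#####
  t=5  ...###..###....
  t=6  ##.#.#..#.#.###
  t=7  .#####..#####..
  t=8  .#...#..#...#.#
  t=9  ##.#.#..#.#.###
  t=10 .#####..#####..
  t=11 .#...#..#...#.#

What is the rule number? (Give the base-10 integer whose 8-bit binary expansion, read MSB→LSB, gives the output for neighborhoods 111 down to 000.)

  ### -> .   bit 7 = 0  t=1,i=6
  ##. -> #   bit 6 = 1  t=1,i=8
  #.# -> #   bit 5 = 1  t=1,i=0
  #.. -> .   bit 4 = 0  t=0,i=0
  .## -> #   bit 3 = 1  t=1,i=5
  .#. -> #   bit 2 = 1  t=0,i=3
  ..# -> .   bit 1 = 0  t=0,i=2
  ... -> #   bit 0 = 1  t=0,i=1
  bits 01101101 = 109

109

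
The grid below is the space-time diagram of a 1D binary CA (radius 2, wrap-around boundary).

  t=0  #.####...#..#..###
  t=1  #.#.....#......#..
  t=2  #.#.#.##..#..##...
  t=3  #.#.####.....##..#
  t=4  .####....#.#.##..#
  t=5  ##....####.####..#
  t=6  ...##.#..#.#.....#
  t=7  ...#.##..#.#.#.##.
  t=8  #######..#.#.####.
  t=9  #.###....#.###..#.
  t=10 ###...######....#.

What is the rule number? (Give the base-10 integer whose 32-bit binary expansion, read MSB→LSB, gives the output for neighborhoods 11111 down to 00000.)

  ##### -> #   bit 31 = 1  t=8,i=2
  ####. -> .   bit 30 = 0  t=0,i=4
  ###.# -> #   bit 29 = 1  t=0,i=0
  ###.. -> .   bit 28 = 0  t=0,i=5
  ##.## -> .   bit 27 = 0  t=0,i=1
  ##.#. -> #   bit 26 = 1  t=3,i=1
  ##..# -> .   bit 25 = 0  t=2,i=8
  ##... -> .   bit 24 = 0  t=0,i=6
  #.### -> #   bit 23 = 1  t=0,i=2
  #.##. -> #   bit 22 = 1  t=2,i=6
  #.#.# -> #   bit 21 = 1  t=2,i=2
  #.#.. -> #   bit 20 = 1  t=1,i=2
  #..## -> .   bit 19 = 0  t=0,i=14
  #..#. -> .   bit 18 = 0  t=0,i=11
  #...# -> .   bit 17 = 0  t=0,i=7
  #.... -> #   bit 16 = 1  t=1,i=4
  .#### -> .   bit 15 = 0  t=0,i=3
  .###. -> .   bit 14 = 0  t=5,i=0
  .##.# -> .   bit 13 = 0  t=3,i=0
  .##.. -> #   bit 12 = 1  t=2,i=7
  .#.## -> #   bit 11 = 1  t=2,i=5
  .#.#. -> .   bit 10 = 0  t=1,i=1
  .#..# -> .   bit 9 = 0  t=0,i=10
  .#... -> .   bit 8 = 0  t=1,i=3
  ..### -> #   bit 7 = 1  t=0,i=15
  ..##. -> #   bit 6 = 1  t=2,i=13
  ..#.# -> #   bit 5 = 1  t=1,i=0
  ..#.. -> .   bit 4 = 0  t=0,i=9
  ...## -> .   bit 3 = 0  t=3,i=12
  ...#. -> #   bit 2 = 1  t=0,i=8
  ....# -> #   bit 1 = 1  t=1,i=6
  ..... -> .   bit 0 = 0  t=1,i=5
  bits 10100100111100010001100011100110 = 2767263974

2767263974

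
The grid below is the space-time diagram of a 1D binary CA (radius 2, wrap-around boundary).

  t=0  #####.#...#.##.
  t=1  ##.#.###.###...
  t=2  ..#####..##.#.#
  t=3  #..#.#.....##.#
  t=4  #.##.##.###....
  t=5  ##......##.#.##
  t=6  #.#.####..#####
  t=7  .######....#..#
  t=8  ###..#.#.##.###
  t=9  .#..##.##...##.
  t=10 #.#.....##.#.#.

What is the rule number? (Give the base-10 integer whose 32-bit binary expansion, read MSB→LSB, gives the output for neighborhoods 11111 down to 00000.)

  nb #####: next=.  (t=0,i=2, bit31=0)
  nb ####.: next=#  (t=0,i=3, bit30=1)
  nb ###.#: next=.  (t=0,i=4, bit29=0)
  nb ###..: next=.  (t=1,i=11, bit28=0)
  nb ##.##: next=.  (t=0,i=14, bit27=0)
  nb ##.#.: next=#  (t=0,i=5, bit26=1)
  nb ##..#: next=.  (t=2,i=7, bit25=0)
  nb ##...: next=#  (t=1,i=12, bit24=1)
  nb #.###: next=#  (t=0,i=0, bit23=1)
  nb #.##.: next=.  (t=0,i=12, bit22=0)
  nb #.#.#: next=#  (t=1,i=3, bit21=1)
  nb #.#..: next=#  (t=0,i=6, bit20=1)
  nb #..##: next=.  (t=2,i=1, bit19=0)
  nb #..#.: next=#  (t=3,i=2, bit18=1)
  nb #...#: next=.  (t=0,i=8, bit17=0)
  nb #....: next=.  (t=3,i=7, bit16=0)
  nb .####: next=#  (t=0,i=1, bit15=1)
  nb .###.: next=#  (t=1,i=6, bit14=1)
  nb .##.#: next=.  (t=0,i=13, bit13=0)
  nb .##..: next=#  (t=3,i=0, bit12=1)
  nb .#.##: next=#  (t=0,i=11, bit11=1)
  nb .#.#.: next=.  (t=2,i=13, bit10=0)
  nb .#..#: next=#  (t=2,i=0, bit9=1)
  nb .#...: next=#  (t=0,i=7, bit8=1)
  nb ..###: next=.  (t=2,i=2, bit7=0)
  nb ..##.: next=.  (t=1,i=0, bit6=0)
  nb ..#.#: next=#  (t=0,i=10, bit5=1)
  nb ..#..: next=.  (t=7,i=11, bit4=0)
  nb ...##: next=#  (t=1,i=14, bit3=1)
  nb ...#.: next=#  (t=0,i=9, bit2=1)
  nb ....#: next=#  (t=3,i=9, bit1=1)
  nb .....: next=#  (t=3,i=8, bit0=1)
  bits 01000101101101001101101100101111 = 1169480495

1169480495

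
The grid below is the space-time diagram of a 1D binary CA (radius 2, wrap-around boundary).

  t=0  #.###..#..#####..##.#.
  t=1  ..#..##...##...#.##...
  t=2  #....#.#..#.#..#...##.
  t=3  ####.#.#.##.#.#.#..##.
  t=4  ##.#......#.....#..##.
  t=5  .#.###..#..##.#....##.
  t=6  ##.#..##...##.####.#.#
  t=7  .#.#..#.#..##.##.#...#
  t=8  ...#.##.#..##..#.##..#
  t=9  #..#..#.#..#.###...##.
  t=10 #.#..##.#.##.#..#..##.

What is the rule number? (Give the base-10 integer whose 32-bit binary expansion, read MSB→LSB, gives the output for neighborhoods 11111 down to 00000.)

  #####|.  b31=0 t=0,i=12
  ####.|.  b30=0 t=0,i=13
  ###.#|#  b29=1 t=3,i=3
  ###..|.  b28=0 t=0,i=4
  ##.##|.  b27=0 t=3,i=21
  ##.#.|.  b26=0 t=0,i=19
  ##..#|#  b25=1 t=0,i=5
  ##...|#  b24=1 t=1,i=7
  #.###|#  b23=1 t=0,i=2
  #.##.|.  b22=0 t=1,i=17
  #.#.#|.  b21=0 t=0,i=0
  #.#..|#  b20=1 t=2,i=0
  #..##|.  b19=0 t=0,i=9
  #..#.|#  b18=1 t=0,i=6
  #...#|.  b17=0 t=1,i=8
  #....|#  b16=1 t=1,i=20
  .####|#  b15=1 t=0,i=11
  .###.|.  b14=0 t=0,i=3
  .##.#|#  b13=1 t=0,i=18
  .##..|.  b12=0 t=1,i=6
  .#.##|.  b11=0 t=0,i=1
  .#.#.|.  b10=0 t=0,i=21
  .#..#|.  b9=0 t=0,i=8
  .#...|#  b8=1 t=2,i=1
  ..###|#  b7=1 t=0,i=10
  ..##.|#  b6=1 t=0,i=17
  ..#.#|#  b5=1 t=1,i=15
  ..#..|.  b4=0 t=0,i=7
  ...##|.  b3=0 t=1,i=9
  ...#.|.  b2=0 t=1,i=1
  ....#|#  b1=1 t=1,i=0
  .....|.  b0=0 t=1,i=21
  bits 00100011100101011010000111100010 = 597008866

597008866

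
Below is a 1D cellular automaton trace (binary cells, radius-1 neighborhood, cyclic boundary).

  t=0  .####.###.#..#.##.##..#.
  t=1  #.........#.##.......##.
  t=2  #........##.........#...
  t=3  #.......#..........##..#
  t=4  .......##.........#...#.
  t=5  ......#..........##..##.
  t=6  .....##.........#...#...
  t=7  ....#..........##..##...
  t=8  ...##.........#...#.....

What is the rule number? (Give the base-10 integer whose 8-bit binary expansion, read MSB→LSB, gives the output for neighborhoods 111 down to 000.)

6

  [7] ### => .  t=0,i=2
  [6] ##. => .  t=0,i=4
  [5] #.# => .  t=0,i=5
  [4] #.. => .  t=0,i=11
  [3] .## => .  t=0,i=1
  [2] .#. => #  t=0,i=10
  [1] ..# => #  t=0,i=0
  [0] ... => .  t=1,i=2
  bits 00000110 = 6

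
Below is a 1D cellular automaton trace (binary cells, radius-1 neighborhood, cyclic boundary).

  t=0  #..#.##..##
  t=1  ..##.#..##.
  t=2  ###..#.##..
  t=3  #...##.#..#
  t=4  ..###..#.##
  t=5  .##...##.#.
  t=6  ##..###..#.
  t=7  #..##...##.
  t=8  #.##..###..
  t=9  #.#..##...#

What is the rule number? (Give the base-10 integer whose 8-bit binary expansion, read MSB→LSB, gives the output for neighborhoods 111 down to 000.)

  nb ###: next=.  (t=0,i=10, bit7=0)
  nb ##.: next=.  (t=0,i=0, bit6=0)
  nb #.#: next=.  (t=0,i=4, bit5=0)
  nb #..: next=.  (t=0,i=1, bit4=0)
  nb .##: next=#  (t=0,i=5, bit3=1)
  nb .#.: next=#  (t=0,i=3, bit2=1)
  nb ..#: next=#  (t=0,i=2, bit1=1)
  nb ...: next=#  (t=1,i=0, bit0=1)
  bits 00001111 = 15

15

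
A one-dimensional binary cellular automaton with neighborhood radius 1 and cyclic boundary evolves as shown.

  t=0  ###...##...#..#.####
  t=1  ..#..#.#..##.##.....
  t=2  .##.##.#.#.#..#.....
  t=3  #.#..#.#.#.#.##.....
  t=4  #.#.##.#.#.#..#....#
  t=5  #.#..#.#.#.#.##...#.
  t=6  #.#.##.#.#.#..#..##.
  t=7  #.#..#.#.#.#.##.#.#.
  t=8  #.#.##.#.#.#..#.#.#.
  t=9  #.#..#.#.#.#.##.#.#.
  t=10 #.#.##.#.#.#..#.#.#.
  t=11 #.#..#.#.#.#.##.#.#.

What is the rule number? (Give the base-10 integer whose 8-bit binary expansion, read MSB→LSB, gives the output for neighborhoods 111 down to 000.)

  ###|.  b7=0 t=0,i=0
  ##.|#  b6=1 t=0,i=2
  #.#|.  b5=0 t=0,i=15
  #..|.  b4=0 t=0,i=3
  .##|.  b3=0 t=0,i=6
  .#.|#  b2=1 t=0,i=11
  ..#|#  b1=1 t=0,i=5
  ...|.  b0=0 t=0,i=4
  bits 01000110 = 70

70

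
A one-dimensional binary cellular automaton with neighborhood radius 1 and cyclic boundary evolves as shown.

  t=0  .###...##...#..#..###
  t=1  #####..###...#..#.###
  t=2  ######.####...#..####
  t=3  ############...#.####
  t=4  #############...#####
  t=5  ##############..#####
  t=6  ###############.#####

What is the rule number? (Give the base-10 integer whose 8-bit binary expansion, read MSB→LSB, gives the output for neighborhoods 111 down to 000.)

  ###|#  b7=1 t=0,i=2
  ##.|#  b6=1 t=0,i=3
  #.#|#  b5=1 t=0,i=0
  #..|#  b4=1 t=0,i=4
  .##|#  b3=1 t=0,i=1
  .#.|.  b2=0 t=0,i=12
  ..#|.  b1=0 t=0,i=6
  ...|.  b0=0 t=0,i=5
  bits 11111000 = 248

248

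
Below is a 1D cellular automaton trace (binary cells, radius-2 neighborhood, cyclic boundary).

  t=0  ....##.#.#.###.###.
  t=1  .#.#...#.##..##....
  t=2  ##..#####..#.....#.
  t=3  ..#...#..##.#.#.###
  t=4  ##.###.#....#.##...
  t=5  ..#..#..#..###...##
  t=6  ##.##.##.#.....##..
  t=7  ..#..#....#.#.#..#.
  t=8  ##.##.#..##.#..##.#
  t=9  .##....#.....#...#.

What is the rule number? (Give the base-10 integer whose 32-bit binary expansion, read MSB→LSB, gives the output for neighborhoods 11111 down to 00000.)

2854619949

  nb #####: next=#  (t=2,i=6, bit31=1)
  nb ####.: next=.  (t=2,i=7, bit30=0)
  nb ###.#: next=#  (t=0,i=13, bit29=1)
  nb ###..: next=.  (t=0,i=17, bit28=0)
  nb ##.##: next=#  (t=0,i=14, bit27=1)
  nb ##.#.: next=.  (t=0,i=6, bit26=0)
  nb ##..#: next=#  (t=1,i=11, bit25=1)
  nb ##...: next=.  (t=0,i=18, bit24=0)
  nb #.###: next=.  (t=0,i=11, bit23=0)
  nb #.##.: next=.  (t=1,i=9, bit22=0)
  nb #.#.#: next=#  (t=0,i=7, bit21=1)
  nb #.#..: next=.  (t=1,i=3, bit20=0)
  nb #..##: next=.  (t=1,i=12, bit19=0)
  nb #..#.: next=#  (t=2,i=10, bit18=1)
  nb #...#: next=#  (t=1,i=5, bit17=1)
  nb #....: next=.  (t=0,i=0, bit16=0)
  nb .####: next=.  (t=2,i=5, bit15=0)
  nb .###.: next=.  (t=0,i=12, bit14=0)
  nb .##.#: next=.  (t=0,i=5, bit13=0)
  nb .##..: next=.  (t=1,i=10, bit12=0)
  nb .#.##: next=#  (t=0,i=10, bit11=1)
  nb .#.#.: next=.  (t=0,i=8, bit10=0)
  nb .#..#: next=#  (t=3,i=7, bit9=1)
  nb .#...: next=#  (t=1,i=4, bit8=1)
  nb ..###: next=.  (t=2,i=4, bit7=0)
  nb ..##.: next=.  (t=0,i=4, bit6=0)
  nb ..#.#: next=#  (t=1,i=1, bit5=1)
  nb ..#..: next=.  (t=2,i=11, bit4=0)
  nb ...##: next=#  (t=0,i=3, bit3=1)
  nb ...#.: next=#  (t=1,i=0, bit2=1)
  nb ....#: next=.  (t=0,i=2, bit1=0)
  nb .....: next=#  (t=0,i=1, bit0=1)
  bits 10101010001001100000101100101101 = 2854619949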